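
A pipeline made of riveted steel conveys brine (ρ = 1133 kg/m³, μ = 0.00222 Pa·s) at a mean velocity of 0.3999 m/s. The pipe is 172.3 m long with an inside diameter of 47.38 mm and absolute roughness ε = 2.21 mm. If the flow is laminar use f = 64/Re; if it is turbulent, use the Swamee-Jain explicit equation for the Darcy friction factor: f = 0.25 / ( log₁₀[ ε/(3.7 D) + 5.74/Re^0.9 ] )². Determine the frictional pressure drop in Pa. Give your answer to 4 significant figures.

ΔP ≈ 24040 Pa

Reynolds number Re = ρVD/μ = 1133 · 0.3999 · 0.04738 / 0.00222 = 9670.
Re > 4000 → turbulent. Relative roughness ε/D = 0.00221/0.04738 = 0.0466. Swamee-Jain: f = 0.25/(log₁₀[0.0466/3.7 + 5.74/9670^0.9])² = 0.25/(log₁₀[0.0126 + 0.00149])² = 0.25/(-1.851)² = 0.07297.
Darcy-Weisbach: ΔP = f(L/D)(ρV²/2) = 0.07297·(172.3/0.04738)·(1133·0.3999²/2) = 0.07297·3637·90.59 = 2.404e+04 Pa.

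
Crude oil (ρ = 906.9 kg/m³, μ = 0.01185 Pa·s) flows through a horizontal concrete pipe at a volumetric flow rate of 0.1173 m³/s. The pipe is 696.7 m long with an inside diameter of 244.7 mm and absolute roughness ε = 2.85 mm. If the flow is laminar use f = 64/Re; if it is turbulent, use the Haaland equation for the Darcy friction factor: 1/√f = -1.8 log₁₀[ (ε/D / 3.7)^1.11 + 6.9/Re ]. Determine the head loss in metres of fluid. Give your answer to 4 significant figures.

Cross-sectional area A = πD²/4 = π(0.2447)²/4 = 0.04703 m²; mean velocity V = Q/A = 0.1173/0.04703 = 2.494 m/s.
Reynolds number Re = ρVD/μ = 906.9 · 2.494 · 0.2447 / 0.0118 = 4.671e+04.
Re > 4000 → turbulent. Relative roughness ε/D = 0.00285/0.2447 = 0.0116. Haaland: 1/√f = -1.8 log₁₀[(0.0116/3.7)^1.11 + 6.9/4.671e+04] = -1.8 log₁₀[0.00167 + 0.000148] = 4.933, so f = 0.0411.
Darcy-Weisbach: ΔP = f(L/D)(ρV²/2) = 0.0411·(696.7/0.2447)·(906.9·2.494²/2) = 0.0411·2847·2821 = 3.301e+05 Pa.
Head loss h_f = ΔP/(ρg) = 3.301e+05/(906.9·9.81) = 37.10 m.

h_f ≈ 37.10 m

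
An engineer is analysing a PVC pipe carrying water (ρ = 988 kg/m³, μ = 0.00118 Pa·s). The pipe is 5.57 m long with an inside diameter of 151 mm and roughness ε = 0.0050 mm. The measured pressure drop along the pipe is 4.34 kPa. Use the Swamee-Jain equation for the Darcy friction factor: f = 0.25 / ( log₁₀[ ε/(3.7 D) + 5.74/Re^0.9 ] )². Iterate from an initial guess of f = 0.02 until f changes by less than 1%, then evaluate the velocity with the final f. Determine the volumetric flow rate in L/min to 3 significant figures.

Rearranging Darcy-Weisbach: V = √(2·ΔP·D/(f·L·ρ)). With ε/D = 5e-06/0.151 = 3.31e-05, iterate starting from f = 0.02:
  f = 0.02 → V = √(2·4340·0.151/(0.02·5.57·988)) = 3.451 m/s; Re = ρVD/μ = 4.363e+05; f → 0.01389
  f = 0.01389 → V = 4.141 m/s; Re = 5.236e+05; f → 0.01351
  f = 0.01351 → V = 4.199 m/s; Re = 5.309e+05; f → 0.01348
Converged (Δf/f < 1%). With the final f = 0.01348: V = √(2·4340·0.151/(0.01348·5.57·988)) = 4.204 m/s.
Q = V·A = 4.204·(π/4·0.151²) = 0.07528 m³/s = 4520 L/min.

Q ≈ 4520 L/min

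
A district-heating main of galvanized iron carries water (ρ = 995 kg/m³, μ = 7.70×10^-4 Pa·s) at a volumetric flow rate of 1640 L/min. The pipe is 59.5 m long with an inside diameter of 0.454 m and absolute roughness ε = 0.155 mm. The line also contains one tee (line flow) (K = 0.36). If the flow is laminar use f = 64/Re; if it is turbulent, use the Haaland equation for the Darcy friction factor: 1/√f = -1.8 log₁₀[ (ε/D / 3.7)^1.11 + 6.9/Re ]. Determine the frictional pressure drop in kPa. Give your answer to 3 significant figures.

ΔP ≈ 0.0412 kPa

Q = 1640 L/min = 1640/60000 = 0.02733 m³/s.
Cross-sectional area A = πD²/4 = π(0.454)²/4 = 0.1619 m²; mean velocity V = Q/A = 0.02733/0.1619 = 0.1688 m/s.
Reynolds number Re = ρVD/μ = 995 · 0.1688 · 0.454 / 0.00077 = 9.906e+04.
Re > 4000 → turbulent. Relative roughness ε/D = 0.000155/0.454 = 0.000341. Haaland: 1/√f = -1.8 log₁₀[(0.000341/3.7)^1.11 + 6.9/9.906e+04] = -1.8 log₁₀[3.32e-05 + 6.97e-05] = 7.178, so f = 0.01941.
Total minor-loss coefficient ΣK = 1·0.36 = 0.36.
ΔP = [f·L/D + ΣK]·(ρV²/2) = [0.01941·59.5/0.454 + 0.36]·(995·0.1688²/2) = [2.544 + 0.36]·14.18 = 41.18 Pa.
ΔP = 41.18 Pa = 0.0412 kPa.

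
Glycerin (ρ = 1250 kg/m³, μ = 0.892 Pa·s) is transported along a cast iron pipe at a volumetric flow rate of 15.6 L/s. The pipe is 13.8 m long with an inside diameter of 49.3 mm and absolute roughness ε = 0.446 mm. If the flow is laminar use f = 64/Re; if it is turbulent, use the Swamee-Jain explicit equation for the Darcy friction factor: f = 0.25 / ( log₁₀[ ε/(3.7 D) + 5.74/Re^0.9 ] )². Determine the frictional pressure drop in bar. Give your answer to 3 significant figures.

ΔP ≈ 13.2 bar

Q = 15.6 L/s = 15.6/1000 = 0.0156 m³/s.
Cross-sectional area A = πD²/4 = π(0.0493)²/4 = 0.001909 m²; mean velocity V = Q/A = 0.0156/0.001909 = 8.172 m/s.
Reynolds number Re = ρVD/μ = 1250 · 8.172 · 0.0493 / 0.892 = 564.6.
Re < 2300 → laminar flow, so f = 64/Re = 64/564.6 = 0.1134 (the turbulent correlation is not needed).
Darcy-Weisbach: ΔP = f(L/D)(ρV²/2) = 0.1134·(13.8/0.0493)·(1250·8.172²/2) = 0.1134·279.9·4.174e+04 = 1.324e+06 Pa.
ΔP = 1.324e+06 Pa = 13.2 bar.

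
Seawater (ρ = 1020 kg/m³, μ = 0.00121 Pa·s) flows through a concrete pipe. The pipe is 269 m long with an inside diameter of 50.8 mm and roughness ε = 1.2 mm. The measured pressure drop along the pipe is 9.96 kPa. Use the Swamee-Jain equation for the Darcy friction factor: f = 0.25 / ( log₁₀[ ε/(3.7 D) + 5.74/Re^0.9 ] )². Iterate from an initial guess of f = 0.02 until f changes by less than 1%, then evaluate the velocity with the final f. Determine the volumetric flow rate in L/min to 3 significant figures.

Rearranging Darcy-Weisbach: V = √(2·ΔP·D/(f·L·ρ)). With ε/D = 0.0012/0.0508 = 0.0236, iterate starting from f = 0.02:
  f = 0.02 → V = √(2·9960·0.0508/(0.02·269·1020)) = 0.4294 m/s; Re = ρVD/μ = 1.839e+04; f → 0.05451
  f = 0.05451 → V = 0.2601 m/s; Re = 1.114e+04; f → 0.05595
  f = 0.05595 → V = 0.2568 m/s; Re = 1.1e+04; f → 0.05599
Converged (Δf/f < 1%). With the final f = 0.05599: V = √(2·9960·0.0508/(0.05599·269·1020)) = 0.2566 m/s.
Q = V·A = 0.2566·(π/4·0.0508²) = 0.0005202 m³/s = 31.2 L/min.

Q ≈ 31.2 L/min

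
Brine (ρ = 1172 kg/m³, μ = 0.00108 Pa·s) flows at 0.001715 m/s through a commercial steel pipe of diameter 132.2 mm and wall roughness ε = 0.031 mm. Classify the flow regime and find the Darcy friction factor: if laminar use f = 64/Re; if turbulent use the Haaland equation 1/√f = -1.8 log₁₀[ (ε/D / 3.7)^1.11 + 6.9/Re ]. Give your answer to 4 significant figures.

f ≈ 0.2601

Re = ρVD/μ = 1172·0.001715·0.1322/0.00108 = 246.
Re < 2300 → laminar, so f = 64/Re = 0.2601 (roughness is irrelevant in laminar flow).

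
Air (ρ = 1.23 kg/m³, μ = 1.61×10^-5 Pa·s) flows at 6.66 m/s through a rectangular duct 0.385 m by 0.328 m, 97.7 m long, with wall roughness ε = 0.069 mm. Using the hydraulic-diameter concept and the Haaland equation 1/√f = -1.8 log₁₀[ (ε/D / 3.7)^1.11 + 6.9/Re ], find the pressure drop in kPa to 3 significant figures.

ΔP ≈ 0.128 kPa

Hydraulic diameter D_h = 4A/P = 4·(0.385·0.328)/(2·(0.385+0.328)) = 0.5051/1.426 = 0.3542 m.
Re = ρVD_h/μ = 1.23·6.66·0.3542/1.61e-05 = 1.802e+05.
ε/D_h = 6.9e-05/0.3542 = 0.000195; Haaland gives 1/√f = -1.8 log₁₀[1.78e-05+3.83e-05] = 7.652, so f = 0.01708.
ΔP = f(L/D_h)(ρV²/2) = 0.01708·97.7/0.3542·27.28 = 128.5 Pa.
ΔP = 0.128 kPa.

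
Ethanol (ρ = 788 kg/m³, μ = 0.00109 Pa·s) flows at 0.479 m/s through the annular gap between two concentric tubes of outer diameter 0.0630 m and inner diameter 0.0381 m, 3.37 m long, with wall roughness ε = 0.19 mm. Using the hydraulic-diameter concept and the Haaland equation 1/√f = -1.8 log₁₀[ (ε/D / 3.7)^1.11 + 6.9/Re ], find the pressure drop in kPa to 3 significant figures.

Hydraulic diameter D_h = 4A/P = D_o - D_i = 0.063 - 0.0381 = 0.0249 m.
Re = ρVD_h/μ = 788·0.479·0.0249/0.00109 = 8623.
ε/D_h = 0.00019/0.0249 = 0.00763; Haaland gives 1/√f = -1.8 log₁₀[0.00104+0.0008] = 4.921, so f = 0.04129.
ΔP = f(L/D_h)(ρV²/2) = 0.04129·3.37/0.0249·90.4 = 505.2 Pa.
ΔP = 0.505 kPa.

ΔP ≈ 0.505 kPa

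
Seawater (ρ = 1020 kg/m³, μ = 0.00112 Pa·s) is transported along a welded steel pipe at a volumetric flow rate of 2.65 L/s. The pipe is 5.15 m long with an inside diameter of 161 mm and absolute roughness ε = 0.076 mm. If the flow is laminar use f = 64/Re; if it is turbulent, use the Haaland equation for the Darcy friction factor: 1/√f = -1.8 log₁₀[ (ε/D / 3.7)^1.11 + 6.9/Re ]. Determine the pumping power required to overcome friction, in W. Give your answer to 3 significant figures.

Q = 2.65 L/s = 2.65/1000 = 0.00265 m³/s.
Cross-sectional area A = πD²/4 = π(0.161)²/4 = 0.02036 m²; mean velocity V = Q/A = 0.00265/0.02036 = 0.1302 m/s.
Reynolds number Re = ρVD/μ = 1020 · 0.1302 · 0.161 / 0.00112 = 1.909e+04.
Re > 4000 → turbulent. Relative roughness ε/D = 7.6e-05/0.161 = 0.000472. Haaland: 1/√f = -1.8 log₁₀[(0.000472/3.7)^1.11 + 6.9/1.909e+04] = -1.8 log₁₀[4.76e-05 + 0.000362] = 6.099, so f = 0.02689.
Darcy-Weisbach: ΔP = f(L/D)(ρV²/2) = 0.02689·(5.15/0.161)·(1020·0.1302²/2) = 0.02689·31.99·8.641 = 7.432 Pa.
Pumping power P = QΔP = 0.00265·7.432 = 0.01969 W = 0.0197 W.

P ≈ 0.0197 W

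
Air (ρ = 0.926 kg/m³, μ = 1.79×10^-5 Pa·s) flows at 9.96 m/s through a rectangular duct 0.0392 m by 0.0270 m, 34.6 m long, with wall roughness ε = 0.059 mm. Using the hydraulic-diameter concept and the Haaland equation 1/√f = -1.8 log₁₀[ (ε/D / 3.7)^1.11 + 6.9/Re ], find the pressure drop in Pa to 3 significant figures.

ΔP ≈ 1500 Pa

Hydraulic diameter D_h = 4A/P = 4·(0.0392·0.027)/(2·(0.0392+0.027)) = 0.004234/0.1324 = 0.03198 m.
Re = ρVD_h/μ = 0.926·9.96·0.03198/1.79e-05 = 1.648e+04.
ε/D_h = 5.9e-05/0.03198 = 0.00185; Haaland gives 1/√f = -1.8 log₁₀[0.000216+0.000419] = 5.755, so f = 0.03019.
ΔP = f(L/D_h)(ρV²/2) = 0.03019·34.6/0.03198·45.93 = 1501 Pa.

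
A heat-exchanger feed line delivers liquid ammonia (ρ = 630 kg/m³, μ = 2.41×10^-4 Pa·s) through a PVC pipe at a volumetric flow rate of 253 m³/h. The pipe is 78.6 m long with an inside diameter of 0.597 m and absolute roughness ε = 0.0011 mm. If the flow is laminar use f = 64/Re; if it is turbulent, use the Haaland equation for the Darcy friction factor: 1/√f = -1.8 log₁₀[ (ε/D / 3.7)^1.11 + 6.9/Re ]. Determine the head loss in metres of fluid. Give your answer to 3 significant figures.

h_f ≈ 0.00578 m

Q = 253 m³/h = 253/3600 = 0.07028 m³/s.
Cross-sectional area A = πD²/4 = π(0.597)²/4 = 0.2799 m²; mean velocity V = Q/A = 0.07028/0.2799 = 0.2511 m/s.
Reynolds number Re = ρVD/μ = 630 · 0.2511 · 0.597 / 0.000241 = 3.918e+05.
Re > 4000 → turbulent. Relative roughness ε/D = 1.1e-06/0.597 = 1.84e-06. Haaland: 1/√f = -1.8 log₁₀[(1.84e-06/3.7)^1.11 + 6.9/3.918e+05] = -1.8 log₁₀[1.01e-07 + 1.76e-05] = 8.553, so f = 0.01367.
Darcy-Weisbach: ΔP = f(L/D)(ρV²/2) = 0.01367·(78.6/0.597)·(630·0.2511²/2) = 0.01367·131.7·19.85 = 35.73 Pa.
Head loss h_f = ΔP/(ρg) = 35.73/(630·9.81) = 0.00578 m.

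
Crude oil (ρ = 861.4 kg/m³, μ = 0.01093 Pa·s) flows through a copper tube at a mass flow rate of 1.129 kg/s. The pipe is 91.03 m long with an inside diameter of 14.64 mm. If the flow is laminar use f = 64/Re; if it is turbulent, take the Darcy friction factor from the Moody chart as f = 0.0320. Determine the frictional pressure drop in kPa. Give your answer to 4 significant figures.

ΔP ≈ 5195 kPa

A = πD²/4 = π(0.01464)²/4 = 0.0001683 m²; mean velocity V = ṁ/(ρA) = 1.129/(861.4 · 0.0001683) = 7.786 m/s.
Reynolds number Re = ρVD/μ = 861.4 · 7.786 · 0.01464 / 0.0109 = 8983.
Re > 4000 → turbulent; use the Moody-chart value f = 0.0320.
Darcy-Weisbach: ΔP = f(L/D)(ρV²/2) = 0.032·(91.03/0.01464)·(861.4·7.786²/2) = 0.032·6218·2.611e+04 = 5.195e+06 Pa.
ΔP = 5.195e+06 Pa = 5195 kPa.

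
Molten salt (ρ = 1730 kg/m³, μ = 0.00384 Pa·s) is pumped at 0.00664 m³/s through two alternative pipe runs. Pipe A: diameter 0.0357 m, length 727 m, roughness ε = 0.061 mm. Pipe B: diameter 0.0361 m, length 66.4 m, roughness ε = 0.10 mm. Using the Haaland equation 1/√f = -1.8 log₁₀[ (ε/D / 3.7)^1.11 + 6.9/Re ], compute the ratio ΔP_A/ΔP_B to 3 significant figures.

ΔP_A/ΔP_B ≈ 10.4

Pipe A: V = Q/A = 0.00664/0.001001 = 6.633 m/s; Re = 1.067e+05; ε/D = 0.00171; Haaland → f = 0.02408; ΔP_A = f(L/D)(ρV²/2) = 1.867e+07 Pa.
Pipe B: V = Q/A = 0.00664/0.001024 = 6.487 m/s; Re = 1.055e+05; ε/D = 0.00277; Haaland → f = 0.02681; ΔP_B = f(L/D)(ρV²/2) = 1.795e+06 Pa.
ΔP_A/ΔP_B = 1.867e+07/1.795e+06 = 10.4.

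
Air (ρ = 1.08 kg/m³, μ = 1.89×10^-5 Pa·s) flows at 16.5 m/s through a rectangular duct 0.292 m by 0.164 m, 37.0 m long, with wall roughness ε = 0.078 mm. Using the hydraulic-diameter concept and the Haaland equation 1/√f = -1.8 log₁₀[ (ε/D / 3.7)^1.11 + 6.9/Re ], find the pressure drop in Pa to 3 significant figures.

ΔP ≈ 465 Pa

Hydraulic diameter D_h = 4A/P = 4·(0.292·0.164)/(2·(0.292+0.164)) = 0.1916/0.912 = 0.21 m.
Re = ρVD_h/μ = 1.08·16.5·0.21/1.89e-05 = 1.98e+05.
ε/D_h = 7.8e-05/0.21 = 0.000371; Haaland gives 1/√f = -1.8 log₁₀[3.65e-05+3.48e-05] = 7.464, so f = 0.01795.
ΔP = f(L/D_h)(ρV²/2) = 0.01795·37/0.21·147 = 464.8 Pa.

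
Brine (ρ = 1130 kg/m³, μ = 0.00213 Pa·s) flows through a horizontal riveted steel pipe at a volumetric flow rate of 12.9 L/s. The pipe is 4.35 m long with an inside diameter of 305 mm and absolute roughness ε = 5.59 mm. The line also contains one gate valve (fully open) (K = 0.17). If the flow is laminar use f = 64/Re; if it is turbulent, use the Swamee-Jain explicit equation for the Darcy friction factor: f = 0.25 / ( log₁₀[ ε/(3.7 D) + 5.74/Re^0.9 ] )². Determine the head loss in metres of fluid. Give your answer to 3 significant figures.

h_f ≈ 0.00138 m

Q = 12.9 L/s = 12.9/1000 = 0.0129 m³/s.
Cross-sectional area A = πD²/4 = π(0.305)²/4 = 0.07306 m²; mean velocity V = Q/A = 0.0129/0.07306 = 0.1766 m/s.
Reynolds number Re = ρVD/μ = 1130 · 0.1766 · 0.305 / 0.00213 = 2.857e+04.
Re > 4000 → turbulent. Relative roughness ε/D = 0.00559/0.305 = 0.0183. Swamee-Jain: f = 0.25/(log₁₀[0.0183/3.7 + 5.74/2.857e+04^0.9])² = 0.25/(log₁₀[0.00495 + 0.000561])² = 0.25/(-2.259)² = 0.04901.
Total minor-loss coefficient ΣK = 1·0.17 = 0.17.
ΔP = [f·L/D + ΣK]·(ρV²/2) = [0.04901·4.35/0.305 + 0.17]·(1130·0.1766²/2) = [0.699 + 0.17]·17.61 = 15.31 Pa.
Head loss h_f = ΔP/(ρg) = 15.31/(1130·9.81) = 0.00138 m.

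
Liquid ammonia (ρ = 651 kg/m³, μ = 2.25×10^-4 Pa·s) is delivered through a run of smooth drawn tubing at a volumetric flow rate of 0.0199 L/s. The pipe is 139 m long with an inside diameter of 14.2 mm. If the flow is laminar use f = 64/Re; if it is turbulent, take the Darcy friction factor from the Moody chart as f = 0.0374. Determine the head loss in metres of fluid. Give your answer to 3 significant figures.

Q = 0.0199 L/s = 0.0199/1000 = 1.99e-05 m³/s.
Cross-sectional area A = πD²/4 = π(0.0142)²/4 = 0.0001584 m²; mean velocity V = Q/A = 1.99e-05/0.0001584 = 0.1257 m/s.
Reynolds number Re = ρVD/μ = 651 · 0.1257 · 0.0142 / 0.000225 = 5163.
Re > 4000 → turbulent; use the Moody-chart value f = 0.0374.
Darcy-Weisbach: ΔP = f(L/D)(ρV²/2) = 0.0374·(139/0.0142)·(651·0.1257²/2) = 0.0374·9789·5.14 = 1882 Pa.
Head loss h_f = ΔP/(ρg) = 1882/(651·9.81) = 0.295 m.

h_f ≈ 0.295 m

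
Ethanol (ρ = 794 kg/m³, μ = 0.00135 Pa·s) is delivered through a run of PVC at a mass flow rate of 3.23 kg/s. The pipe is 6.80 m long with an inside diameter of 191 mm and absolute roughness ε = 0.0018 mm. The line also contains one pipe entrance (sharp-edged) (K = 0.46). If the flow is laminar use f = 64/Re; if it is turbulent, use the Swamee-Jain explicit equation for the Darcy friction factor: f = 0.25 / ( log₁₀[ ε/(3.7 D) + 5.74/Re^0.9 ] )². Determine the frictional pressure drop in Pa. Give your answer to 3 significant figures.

A = πD²/4 = π(0.191)²/4 = 0.02865 m²; mean velocity V = ṁ/(ρA) = 3.23/(794 · 0.02865) = 0.142 m/s.
Reynolds number Re = ρVD/μ = 794 · 0.142 · 0.191 / 0.00135 = 1.595e+04.
Re > 4000 → turbulent. Relative roughness ε/D = 1.8e-06/0.191 = 9.42e-06. Swamee-Jain: f = 0.25/(log₁₀[9.42e-06/3.7 + 5.74/1.595e+04^0.9])² = 0.25/(log₁₀[2.55e-06 + 0.000947])² = 0.25/(-3.022)² = 0.02737.
Total minor-loss coefficient ΣK = 1·0.46 = 0.46.
ΔP = [f·L/D + ΣK]·(ρV²/2) = [0.02737·6.8/0.191 + 0.46]·(794·0.142²/2) = [0.9743 + 0.46]·8.003 = 11.48 Pa.

ΔP ≈ 11.5 Pa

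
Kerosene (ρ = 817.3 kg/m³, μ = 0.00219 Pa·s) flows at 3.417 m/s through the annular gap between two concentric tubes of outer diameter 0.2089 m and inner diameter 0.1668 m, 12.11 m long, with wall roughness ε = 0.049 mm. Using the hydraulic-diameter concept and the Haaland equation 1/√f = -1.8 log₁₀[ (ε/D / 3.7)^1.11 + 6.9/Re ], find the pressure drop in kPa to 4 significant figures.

Hydraulic diameter D_h = 4A/P = D_o - D_i = 0.2089 - 0.1668 = 0.0421 m.
Re = ρVD_h/μ = 817.3·3.417·0.0421/0.00219 = 5.369e+04.
ε/D_h = 4.9e-05/0.0421 = 0.00116; Haaland gives 1/√f = -1.8 log₁₀[0.00013+0.000129] = 6.459, so f = 0.02397.
ΔP = f(L/D_h)(ρV²/2) = 0.02397·12.11/0.0421·4771 = 3.29e+04 Pa.
ΔP = 32.90 kPa.

ΔP ≈ 32.90 kPa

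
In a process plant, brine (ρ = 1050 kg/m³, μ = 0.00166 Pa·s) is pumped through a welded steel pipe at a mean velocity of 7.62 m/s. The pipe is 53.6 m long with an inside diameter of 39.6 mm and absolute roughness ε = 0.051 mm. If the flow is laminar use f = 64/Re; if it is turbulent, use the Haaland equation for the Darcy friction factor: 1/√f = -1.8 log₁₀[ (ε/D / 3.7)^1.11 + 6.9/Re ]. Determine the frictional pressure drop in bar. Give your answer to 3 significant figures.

Reynolds number Re = ρVD/μ = 1050 · 7.62 · 0.0396 / 0.00166 = 1.909e+05.
Re > 4000 → turbulent. Relative roughness ε/D = 5.1e-05/0.0396 = 0.00129. Haaland: 1/√f = -1.8 log₁₀[(0.00129/3.7)^1.11 + 6.9/1.909e+05] = -1.8 log₁₀[0.000145 + 3.62e-05] = 6.736, so f = 0.02204.
Darcy-Weisbach: ΔP = f(L/D)(ρV²/2) = 0.02204·(53.6/0.0396)·(1050·7.62²/2) = 0.02204·1354·3.048e+04 = 9.094e+05 Pa.
ΔP = 9.094e+05 Pa = 9.09 bar.

ΔP ≈ 9.09 bar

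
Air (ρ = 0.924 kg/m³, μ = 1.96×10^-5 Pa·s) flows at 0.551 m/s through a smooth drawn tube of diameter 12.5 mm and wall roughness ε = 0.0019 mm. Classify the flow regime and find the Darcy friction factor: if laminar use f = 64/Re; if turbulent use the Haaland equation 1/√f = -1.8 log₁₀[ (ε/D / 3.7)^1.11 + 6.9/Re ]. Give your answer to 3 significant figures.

f ≈ 0.197

Re = ρVD/μ = 0.924·0.551·0.0125/1.96e-05 = 324.7.
Re < 2300 → laminar, so f = 64/Re = 0.1971 (roughness is irrelevant in laminar flow).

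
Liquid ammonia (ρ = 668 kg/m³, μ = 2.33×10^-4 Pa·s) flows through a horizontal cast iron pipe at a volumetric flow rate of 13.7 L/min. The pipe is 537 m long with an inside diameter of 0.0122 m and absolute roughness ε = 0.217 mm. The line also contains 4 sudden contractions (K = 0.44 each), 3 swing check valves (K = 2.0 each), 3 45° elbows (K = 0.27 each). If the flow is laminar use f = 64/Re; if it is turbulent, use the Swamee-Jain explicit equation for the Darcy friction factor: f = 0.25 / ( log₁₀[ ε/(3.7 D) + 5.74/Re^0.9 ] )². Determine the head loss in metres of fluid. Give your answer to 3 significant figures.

h_f ≈ 408 m

Q = 13.7 L/min = 13.7/60000 = 0.0002283 m³/s.
Cross-sectional area A = πD²/4 = π(0.0122)²/4 = 0.0001169 m²; mean velocity V = Q/A = 0.0002283/0.0001169 = 1.953 m/s.
Reynolds number Re = ρVD/μ = 668 · 1.953 · 0.0122 / 0.000233 = 6.832e+04.
Re > 4000 → turbulent. Relative roughness ε/D = 0.000217/0.0122 = 0.0178. Swamee-Jain: f = 0.25/(log₁₀[0.0178/3.7 + 5.74/6.832e+04^0.9])² = 0.25/(log₁₀[0.00481 + 0.000256])² = 0.25/(-2.296)² = 0.04744.
Total minor-loss coefficient ΣK = 4·0.44 + 3·2 + 3·0.27 = 8.57.
ΔP = [f·L/D + ΣK]·(ρV²/2) = [0.04744·537/0.0122 + 8.57]·(668·1.953²/2) = [2088 + 8.57]·1274 = 2.672e+06 Pa.
Head loss h_f = ΔP/(ρg) = 2.672e+06/(668·9.81) = 408 m.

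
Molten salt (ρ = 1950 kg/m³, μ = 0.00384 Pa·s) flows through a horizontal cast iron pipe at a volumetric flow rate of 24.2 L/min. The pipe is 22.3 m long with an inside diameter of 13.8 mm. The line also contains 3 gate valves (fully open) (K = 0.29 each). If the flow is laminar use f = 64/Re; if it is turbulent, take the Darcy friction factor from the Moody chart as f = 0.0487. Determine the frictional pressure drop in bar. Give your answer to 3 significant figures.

Q = 24.2 L/min = 24.2/60000 = 0.0004033 m³/s.
Cross-sectional area A = πD²/4 = π(0.0138)²/4 = 0.0001496 m²; mean velocity V = Q/A = 0.0004033/0.0001496 = 2.697 m/s.
Reynolds number Re = ρVD/μ = 1950 · 2.697 · 0.0138 / 0.00384 = 1.89e+04.
Re > 4000 → turbulent; use the Moody-chart value f = 0.0487.
Total minor-loss coefficient ΣK = 3·0.29 = 0.87.
ΔP = [f·L/D + ΣK]·(ρV²/2) = [0.0487·22.3/0.0138 + 0.87]·(1950·2.697²/2) = [78.7 + 0.87]·7090 = 5.641e+05 Pa.
ΔP = 5.641e+05 Pa = 5.64 bar.

ΔP ≈ 5.64 bar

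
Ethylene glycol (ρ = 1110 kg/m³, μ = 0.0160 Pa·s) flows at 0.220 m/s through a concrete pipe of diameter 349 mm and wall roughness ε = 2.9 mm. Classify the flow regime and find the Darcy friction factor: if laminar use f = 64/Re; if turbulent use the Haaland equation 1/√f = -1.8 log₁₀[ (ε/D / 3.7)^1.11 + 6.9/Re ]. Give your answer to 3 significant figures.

Re = ρVD/μ = 1110·0.22·0.349/0.016 = 5327.
Re > 4000 → turbulent. ε/D = 0.0029/0.349 = 0.00831; Haaland: 1/√f = -1.8 log₁₀[0.00115 + 0.0013] = 4.702, so f = 0.04524.

f ≈ 0.0452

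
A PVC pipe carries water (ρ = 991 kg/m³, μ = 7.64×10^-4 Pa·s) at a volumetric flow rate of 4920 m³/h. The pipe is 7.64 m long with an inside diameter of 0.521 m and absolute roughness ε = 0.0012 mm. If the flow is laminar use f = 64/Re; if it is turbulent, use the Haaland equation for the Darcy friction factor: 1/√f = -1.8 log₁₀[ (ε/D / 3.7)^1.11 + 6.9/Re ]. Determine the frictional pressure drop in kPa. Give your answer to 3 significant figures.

Q = 4920 m³/h = 4920/3600 = 1.367 m³/s.
Cross-sectional area A = πD²/4 = π(0.521)²/4 = 0.2132 m²; mean velocity V = Q/A = 1.367/0.2132 = 6.411 m/s.
Reynolds number Re = ρVD/μ = 991 · 6.411 · 0.521 / 0.000764 = 4.332e+06.
Re > 4000 → turbulent. Relative roughness ε/D = 1.2e-06/0.521 = 2.3e-06. Haaland: 1/√f = -1.8 log₁₀[(2.3e-06/3.7)^1.11 + 6.9/4.332e+06] = -1.8 log₁₀[1.29e-07 + 1.59e-06] = 10.38, so f = 0.00929.
Darcy-Weisbach: ΔP = f(L/D)(ρV²/2) = 0.00929·(7.64/0.521)·(991·6.411²/2) = 0.00929·14.66·2.036e+04 = 2774 Pa.
ΔP = 2774 Pa = 2.77 kPa.

ΔP ≈ 2.77 kPa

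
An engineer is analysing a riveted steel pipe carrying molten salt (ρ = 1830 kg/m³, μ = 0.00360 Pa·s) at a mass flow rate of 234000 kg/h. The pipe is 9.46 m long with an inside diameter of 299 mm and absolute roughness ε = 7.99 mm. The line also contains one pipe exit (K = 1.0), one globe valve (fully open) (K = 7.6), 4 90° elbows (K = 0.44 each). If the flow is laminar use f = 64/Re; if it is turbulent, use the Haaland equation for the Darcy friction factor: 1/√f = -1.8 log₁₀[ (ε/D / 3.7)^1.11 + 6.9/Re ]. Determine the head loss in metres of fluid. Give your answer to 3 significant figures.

h_f ≈ 0.158 m

ṁ = 234000 kg/h = 234000/3600 = 65 kg/s.
A = πD²/4 = π(0.299)²/4 = 0.07022 m²; mean velocity V = ṁ/(ρA) = 65/(1830 · 0.07022) = 0.5059 m/s.
Reynolds number Re = ρVD/μ = 1830 · 0.5059 · 0.299 / 0.0036 = 7.689e+04.
Re > 4000 → turbulent. Relative roughness ε/D = 0.00799/0.299 = 0.0267. Haaland: 1/√f = -1.8 log₁₀[(0.0267/3.7)^1.11 + 6.9/7.689e+04] = -1.8 log₁₀[0.0042 + 8.97e-05] = 4.262, so f = 0.05506.
Total minor-loss coefficient ΣK = 1·1 + 1·7.6 + 4·0.44 = 10.4.
ΔP = [f·L/D + ΣK]·(ρV²/2) = [0.05506·9.46/0.299 + 10.4]·(1830·0.5059²/2) = [1.742 + 10.4]·234.1 = 2834 Pa.
Head loss h_f = ΔP/(ρg) = 2834/(1830·9.81) = 0.158 m.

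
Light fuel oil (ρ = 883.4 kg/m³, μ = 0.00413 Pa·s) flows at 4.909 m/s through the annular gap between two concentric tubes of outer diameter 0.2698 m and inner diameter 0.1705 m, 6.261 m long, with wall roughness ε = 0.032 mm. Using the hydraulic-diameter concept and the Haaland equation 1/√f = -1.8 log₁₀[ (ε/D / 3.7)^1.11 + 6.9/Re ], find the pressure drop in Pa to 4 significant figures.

ΔP ≈ 12870 Pa

Hydraulic diameter D_h = 4A/P = D_o - D_i = 0.2698 - 0.1705 = 0.0993 m.
Re = ρVD_h/μ = 883.4·4.909·0.0993/0.00413 = 1.043e+05.
ε/D_h = 3.2e-05/0.0993 = 0.000322; Haaland gives 1/√f = -1.8 log₁₀[3.11e-05+6.62e-05] = 7.221, so f = 0.01918.
ΔP = f(L/D_h)(ρV²/2) = 0.01918·6.261/0.0993·1.064e+04 = 1.287e+04 Pa.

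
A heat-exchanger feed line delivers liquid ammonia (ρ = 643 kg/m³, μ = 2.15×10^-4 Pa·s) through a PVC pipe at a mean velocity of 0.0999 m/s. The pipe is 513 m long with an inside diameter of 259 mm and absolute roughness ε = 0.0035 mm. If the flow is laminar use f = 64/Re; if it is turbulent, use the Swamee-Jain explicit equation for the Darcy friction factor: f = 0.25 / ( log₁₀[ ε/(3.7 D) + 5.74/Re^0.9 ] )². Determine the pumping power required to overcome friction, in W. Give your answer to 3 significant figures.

Reynolds number Re = ρVD/μ = 643 · 0.0999 · 0.259 / 0.000215 = 7.738e+04.
Re > 4000 → turbulent. Relative roughness ε/D = 3.5e-06/0.259 = 1.35e-05. Swamee-Jain: f = 0.25/(log₁₀[1.35e-05/3.7 + 5.74/7.738e+04^0.9])² = 0.25/(log₁₀[3.65e-06 + 0.000229])² = 0.25/(-3.634)² = 0.01893.
Darcy-Weisbach: ΔP = f(L/D)(ρV²/2) = 0.01893·(513/0.259)·(643·0.0999²/2) = 0.01893·1981·3.209 = 120.3 Pa.
Q = V·A = 0.0999·0.05269 = 0.005263 m³/s.
Pumping power P = QΔP = 0.005263·120.3 = 0.6332 W = 0.633 W.

P ≈ 0.633 W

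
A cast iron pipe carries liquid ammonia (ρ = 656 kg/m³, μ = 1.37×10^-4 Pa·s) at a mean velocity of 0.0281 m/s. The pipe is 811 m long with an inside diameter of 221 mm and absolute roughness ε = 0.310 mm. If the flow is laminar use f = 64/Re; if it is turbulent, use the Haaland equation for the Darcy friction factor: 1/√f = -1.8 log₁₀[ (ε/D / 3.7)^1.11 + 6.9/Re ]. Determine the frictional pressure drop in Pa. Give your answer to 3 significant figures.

Reynolds number Re = ρVD/μ = 656 · 0.0281 · 0.221 / 0.000137 = 2.974e+04.
Re > 4000 → turbulent. Relative roughness ε/D = 0.00031/0.221 = 0.0014. Haaland: 1/√f = -1.8 log₁₀[(0.0014/3.7)^1.11 + 6.9/2.974e+04] = -1.8 log₁₀[0.000159 + 0.000232] = 6.133, so f = 0.02658.
Darcy-Weisbach: ΔP = f(L/D)(ρV²/2) = 0.02658·(811/0.221)·(656·0.0281²/2) = 0.02658·3670·0.259 = 25.27 Pa.

ΔP ≈ 25.3 Pa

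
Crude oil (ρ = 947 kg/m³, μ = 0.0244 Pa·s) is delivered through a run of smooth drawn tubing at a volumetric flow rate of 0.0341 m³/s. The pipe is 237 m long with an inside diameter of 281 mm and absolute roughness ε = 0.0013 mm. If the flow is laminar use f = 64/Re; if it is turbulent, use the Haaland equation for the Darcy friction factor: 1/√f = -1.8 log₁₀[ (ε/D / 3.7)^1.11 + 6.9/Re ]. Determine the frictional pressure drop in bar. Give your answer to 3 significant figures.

Cross-sectional area A = πD²/4 = π(0.281)²/4 = 0.06202 m²; mean velocity V = Q/A = 0.0341/0.06202 = 0.5499 m/s.
Reynolds number Re = ρVD/μ = 947 · 0.5499 · 0.281 / 0.0244 = 5997.
Re > 4000 → turbulent. Relative roughness ε/D = 1.3e-06/0.281 = 4.63e-06. Haaland: 1/√f = -1.8 log₁₀[(4.63e-06/3.7)^1.11 + 6.9/5997] = -1.8 log₁₀[2.8e-07 + 0.00115] = 5.29, so f = 0.03573.
Darcy-Weisbach: ΔP = f(L/D)(ρV²/2) = 0.03573·(237/0.281)·(947·0.5499²/2) = 0.03573·843.4·143.2 = 4315 Pa.
ΔP = 4315 Pa = 0.0431 bar.

ΔP ≈ 0.0431 bar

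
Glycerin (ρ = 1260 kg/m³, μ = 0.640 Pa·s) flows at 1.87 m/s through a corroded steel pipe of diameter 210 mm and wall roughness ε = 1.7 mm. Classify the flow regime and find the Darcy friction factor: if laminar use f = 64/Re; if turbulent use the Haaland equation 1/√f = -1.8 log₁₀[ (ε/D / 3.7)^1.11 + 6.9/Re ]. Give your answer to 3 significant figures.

f ≈ 0.0828

Re = ρVD/μ = 1260·1.87·0.21/0.64 = 773.1.
Re < 2300 → laminar, so f = 64/Re = 0.08278 (roughness is irrelevant in laminar flow).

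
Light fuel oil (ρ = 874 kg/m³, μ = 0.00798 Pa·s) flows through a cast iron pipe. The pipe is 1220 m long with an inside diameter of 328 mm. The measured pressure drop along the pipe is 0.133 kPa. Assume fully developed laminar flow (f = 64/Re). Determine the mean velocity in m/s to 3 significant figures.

For laminar flow, f = 64/Re with Re = ρVD/μ, so Darcy-Weisbach reduces to ΔP = 32μLV/D². Solving for V: V = ΔP·D²/(32μL) = 133·(0.328)²/(32·0.00798·1220) = 0.04593 m/s.
Check: Re = ρVD/μ = 874·0.04593·0.328/0.00798 = 1650 < 2300, so the laminar assumption holds.

V ≈ 0.0459 m/s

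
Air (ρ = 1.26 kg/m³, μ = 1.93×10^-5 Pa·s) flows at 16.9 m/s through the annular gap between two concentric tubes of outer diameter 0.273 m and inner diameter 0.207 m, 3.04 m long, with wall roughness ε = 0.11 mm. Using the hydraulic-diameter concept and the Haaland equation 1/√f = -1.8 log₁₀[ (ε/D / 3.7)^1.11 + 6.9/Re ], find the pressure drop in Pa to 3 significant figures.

ΔP ≈ 204 Pa

Hydraulic diameter D_h = 4A/P = D_o - D_i = 0.273 - 0.207 = 0.066 m.
Re = ρVD_h/μ = 1.26·16.9·0.066/1.93e-05 = 7.282e+04.
ε/D_h = 0.00011/0.066 = 0.00167; Haaland gives 1/√f = -1.8 log₁₀[0.000193+9.48e-05] = 6.374, so f = 0.02462.
ΔP = f(L/D_h)(ρV²/2) = 0.02462·3.04/0.066·179.9 = 204 Pa.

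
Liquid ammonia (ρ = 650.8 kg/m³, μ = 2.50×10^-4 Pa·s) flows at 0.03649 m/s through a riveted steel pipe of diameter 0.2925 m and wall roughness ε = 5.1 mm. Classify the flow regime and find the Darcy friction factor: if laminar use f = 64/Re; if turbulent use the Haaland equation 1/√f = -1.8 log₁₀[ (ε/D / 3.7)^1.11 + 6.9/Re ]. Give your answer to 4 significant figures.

f ≈ 0.04772

Re = ρVD/μ = 650.8·0.03649·0.2925/0.00025 = 2.778e+04.
Re > 4000 → turbulent. ε/D = 0.0051/0.2925 = 0.0174; Haaland: 1/√f = -1.8 log₁₀[0.00261 + 0.000248] = 4.578, so f = 0.04772.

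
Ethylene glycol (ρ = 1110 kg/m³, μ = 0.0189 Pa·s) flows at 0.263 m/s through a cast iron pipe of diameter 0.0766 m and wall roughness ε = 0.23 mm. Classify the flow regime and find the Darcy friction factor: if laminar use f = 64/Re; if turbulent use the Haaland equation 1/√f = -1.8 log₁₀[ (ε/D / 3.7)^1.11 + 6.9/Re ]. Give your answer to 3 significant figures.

f ≈ 0.0541

Re = ρVD/μ = 1110·0.263·0.0766/0.0189 = 1183.
Re < 2300 → laminar, so f = 64/Re = 0.05409 (roughness is irrelevant in laminar flow).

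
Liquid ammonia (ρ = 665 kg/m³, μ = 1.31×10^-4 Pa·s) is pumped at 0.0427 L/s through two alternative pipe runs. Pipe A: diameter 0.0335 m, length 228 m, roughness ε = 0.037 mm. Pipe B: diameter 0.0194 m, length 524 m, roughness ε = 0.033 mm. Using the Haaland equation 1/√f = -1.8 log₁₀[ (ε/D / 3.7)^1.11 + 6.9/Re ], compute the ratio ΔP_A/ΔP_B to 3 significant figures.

ΔP_A/ΔP_B ≈ 0.0312

Pipe A: V = Q/A = 4.27e-05/0.0008814 = 0.04844 m/s; Re = 8238; ε/D = 0.0011; Haaland → f = 0.03389; ΔP_A = f(L/D)(ρV²/2) = 180 Pa.
Pipe B: V = Q/A = 4.27e-05/0.0002956 = 0.1445 m/s; Re = 1.423e+04; ε/D = 0.0017; Haaland → f = 0.03079; ΔP_B = f(L/D)(ρV²/2) = 5771 Pa.
ΔP_A/ΔP_B = 180/5771 = 0.0312.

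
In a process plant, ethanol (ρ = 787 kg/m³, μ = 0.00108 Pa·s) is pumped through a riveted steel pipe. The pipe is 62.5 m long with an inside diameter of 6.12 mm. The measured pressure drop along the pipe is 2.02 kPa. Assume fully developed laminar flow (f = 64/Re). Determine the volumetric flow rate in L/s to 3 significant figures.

Q ≈ 0.00103 L/s

For laminar flow, f = 64/Re with Re = ρVD/μ, so Darcy-Weisbach reduces to ΔP = 32μLV/D². Solving for V: V = ΔP·D²/(32μL) = 2020·(0.00612)²/(32·0.00108·62.5) = 0.03503 m/s.
Check: Re = ρVD/μ = 787·0.03503·0.00612/0.00108 = 156.2 < 2300, so the laminar assumption holds.
Q = V·A = 0.03503·(π/4·0.00612²) = 1.03e-06 m³/s = 0.00103 L/s.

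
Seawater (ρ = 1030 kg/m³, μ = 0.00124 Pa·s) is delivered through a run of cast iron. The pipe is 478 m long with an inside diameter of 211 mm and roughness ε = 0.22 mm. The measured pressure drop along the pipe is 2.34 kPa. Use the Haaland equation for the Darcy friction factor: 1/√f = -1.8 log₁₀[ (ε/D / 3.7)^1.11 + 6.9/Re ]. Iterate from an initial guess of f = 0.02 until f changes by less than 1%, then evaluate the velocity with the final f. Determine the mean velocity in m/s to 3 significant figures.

Rearranging Darcy-Weisbach: V = √(2·ΔP·D/(f·L·ρ)). With ε/D = 0.00022/0.211 = 0.00104, iterate starting from f = 0.02:
  f = 0.02 → V = √(2·2340·0.211/(0.02·478·1030)) = 0.3167 m/s; Re = ρVD/μ = 5.55e+04; f → 0.02353
  f = 0.02353 → V = 0.2919 m/s; Re = 5.117e+04; f → 0.02378
  f = 0.02378 → V = 0.2904 m/s; Re = 5.09e+04; f → 0.02379
Converged (Δf/f < 1%). With the final f = 0.02379: V = √(2·2340·0.211/(0.02379·478·1030)) = 0.2903 m/s.

V ≈ 0.290 m/s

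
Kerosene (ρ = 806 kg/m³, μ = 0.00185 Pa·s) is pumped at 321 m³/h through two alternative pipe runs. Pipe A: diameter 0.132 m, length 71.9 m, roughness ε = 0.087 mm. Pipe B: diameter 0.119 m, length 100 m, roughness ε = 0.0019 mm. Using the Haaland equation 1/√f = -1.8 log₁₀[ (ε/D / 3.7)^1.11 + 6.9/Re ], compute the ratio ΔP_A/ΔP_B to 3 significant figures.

ΔP_A/ΔP_B ≈ 0.587

Pipe A: V = Q/A = 0.08917/0.01368 = 6.516 m/s; Re = 3.747e+05; ε/D = 0.000659; Haaland → f = 0.01873; ΔP_A = f(L/D)(ρV²/2) = 1.746e+05 Pa.
Pipe B: V = Q/A = 0.08917/0.01112 = 8.017 m/s; Re = 4.157e+05; ε/D = 1.6e-05; Haaland → f = 0.01367; ΔP_B = f(L/D)(ρV²/2) = 2.975e+05 Pa.
ΔP_A/ΔP_B = 1.746e+05/2.975e+05 = 0.587.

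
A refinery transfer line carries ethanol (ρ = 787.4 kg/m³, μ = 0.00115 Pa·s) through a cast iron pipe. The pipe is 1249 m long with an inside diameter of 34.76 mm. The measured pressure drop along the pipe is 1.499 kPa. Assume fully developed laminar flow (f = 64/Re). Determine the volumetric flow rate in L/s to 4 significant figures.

For laminar flow, f = 64/Re with Re = ρVD/μ, so Darcy-Weisbach reduces to ΔP = 32μLV/D². Solving for V: V = ΔP·D²/(32μL) = 1499·(0.03476)²/(32·0.00115·1249) = 0.0394 m/s.
Check: Re = ρVD/μ = 787.4·0.0394·0.03476/0.00115 = 937.8 < 2300, so the laminar assumption holds.
Q = V·A = 0.0394·(π/4·0.03476²) = 3.739e-05 m³/s = 0.03739 L/s.

Q ≈ 0.03739 L/s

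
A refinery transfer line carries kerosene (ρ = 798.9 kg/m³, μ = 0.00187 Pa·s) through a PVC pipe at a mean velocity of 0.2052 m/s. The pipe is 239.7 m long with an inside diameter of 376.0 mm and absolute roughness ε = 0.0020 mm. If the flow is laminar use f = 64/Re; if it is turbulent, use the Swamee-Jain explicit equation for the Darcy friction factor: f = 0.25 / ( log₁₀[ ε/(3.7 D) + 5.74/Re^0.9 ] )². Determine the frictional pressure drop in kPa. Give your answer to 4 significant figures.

Reynolds number Re = ρVD/μ = 798.9 · 0.2052 · 0.376 / 0.00187 = 3.296e+04.
Re > 4000 → turbulent. Relative roughness ε/D = 2e-06/0.376 = 5.32e-06. Swamee-Jain: f = 0.25/(log₁₀[5.32e-06/3.7 + 5.74/3.296e+04^0.9])² = 0.25/(log₁₀[1.44e-06 + 0.000493])² = 0.25/(-3.306)² = 0.02287.
Darcy-Weisbach: ΔP = f(L/D)(ρV²/2) = 0.02287·(239.7/0.376)·(798.9·0.2052²/2) = 0.02287·637.5·16.82 = 245.3 Pa.
ΔP = 245.3 Pa = 0.2453 kPa.

ΔP ≈ 0.2453 kPa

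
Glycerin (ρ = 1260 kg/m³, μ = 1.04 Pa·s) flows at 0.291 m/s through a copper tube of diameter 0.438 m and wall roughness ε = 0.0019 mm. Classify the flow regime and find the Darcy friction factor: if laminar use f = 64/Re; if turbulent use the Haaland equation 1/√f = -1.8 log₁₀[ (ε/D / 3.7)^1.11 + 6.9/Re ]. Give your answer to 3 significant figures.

Re = ρVD/μ = 1260·0.291·0.438/1.04 = 154.4.
Re < 2300 → laminar, so f = 64/Re = 0.4145 (roughness is irrelevant in laminar flow).

f ≈ 0.414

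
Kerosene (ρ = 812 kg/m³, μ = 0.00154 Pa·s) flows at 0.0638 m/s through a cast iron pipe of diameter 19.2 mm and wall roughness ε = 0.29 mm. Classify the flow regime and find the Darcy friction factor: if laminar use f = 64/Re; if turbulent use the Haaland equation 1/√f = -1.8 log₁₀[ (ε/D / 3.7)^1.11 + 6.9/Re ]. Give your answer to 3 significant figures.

f ≈ 0.0991

Re = ρVD/μ = 812·0.0638·0.0192/0.00154 = 645.9.
Re < 2300 → laminar, so f = 64/Re = 0.09909 (roughness is irrelevant in laminar flow).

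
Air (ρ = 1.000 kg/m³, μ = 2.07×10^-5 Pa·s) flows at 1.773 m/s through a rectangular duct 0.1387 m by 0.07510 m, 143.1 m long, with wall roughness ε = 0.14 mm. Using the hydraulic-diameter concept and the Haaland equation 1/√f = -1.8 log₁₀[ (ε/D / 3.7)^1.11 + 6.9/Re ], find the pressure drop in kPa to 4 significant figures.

ΔP ≈ 0.07894 kPa

Hydraulic diameter D_h = 4A/P = 4·(0.1387·0.0751)/(2·(0.1387+0.0751)) = 0.04167/0.4276 = 0.09744 m.
Re = ρVD_h/μ = 1·1.773·0.09744/2.07e-05 = 8346.
ε/D_h = 0.00014/0.09744 = 0.00144; Haaland gives 1/√f = -1.8 log₁₀[0.000164+0.000827] = 5.408, so f = 0.0342.
ΔP = f(L/D_h)(ρV²/2) = 0.0342·143.1/0.09744·1.572 = 78.94 Pa.
ΔP = 0.07894 kPa.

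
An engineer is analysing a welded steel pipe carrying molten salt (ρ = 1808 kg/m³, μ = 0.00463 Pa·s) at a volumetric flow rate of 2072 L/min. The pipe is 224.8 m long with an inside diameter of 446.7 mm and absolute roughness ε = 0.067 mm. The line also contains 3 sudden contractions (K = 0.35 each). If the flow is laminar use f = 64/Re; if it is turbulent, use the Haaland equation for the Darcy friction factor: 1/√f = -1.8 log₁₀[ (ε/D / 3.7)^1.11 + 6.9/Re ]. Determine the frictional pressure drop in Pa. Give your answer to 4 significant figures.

ΔP ≈ 540.1 Pa

Q = 2072 L/min = 2072/60000 = 0.03453 m³/s.
Cross-sectional area A = πD²/4 = π(0.4467)²/4 = 0.1567 m²; mean velocity V = Q/A = 0.03453/0.1567 = 0.2204 m/s.
Reynolds number Re = ρVD/μ = 1808 · 0.2204 · 0.4467 / 0.00463 = 3.844e+04.
Re > 4000 → turbulent. Relative roughness ε/D = 6.7e-05/0.4467 = 0.00015. Haaland: 1/√f = -1.8 log₁₀[(0.00015/3.7)^1.11 + 6.9/3.844e+04] = -1.8 log₁₀[1.33e-05 + 0.00018] = 6.687, so f = 0.02237.
Total minor-loss coefficient ΣK = 3·0.35 = 1.05.
ΔP = [f·L/D + ΣK]·(ρV²/2) = [0.02237·224.8/0.4467 + 1.05]·(1808·0.2204²/2) = [11.26 + 1.05]·43.89 = 540.1 Pa.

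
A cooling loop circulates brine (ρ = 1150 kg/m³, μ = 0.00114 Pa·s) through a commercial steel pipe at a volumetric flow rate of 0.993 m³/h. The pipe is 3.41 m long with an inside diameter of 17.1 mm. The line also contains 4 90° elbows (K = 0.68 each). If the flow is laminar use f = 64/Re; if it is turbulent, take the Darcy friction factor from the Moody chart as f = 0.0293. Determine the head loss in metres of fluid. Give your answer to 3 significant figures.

h_f ≈ 0.630 m

Q = 0.993 m³/h = 0.993/3600 = 0.0002758 m³/s.
Cross-sectional area A = πD²/4 = π(0.0171)²/4 = 0.0002297 m²; mean velocity V = Q/A = 0.0002758/0.0002297 = 1.201 m/s.
Reynolds number Re = ρVD/μ = 1150 · 1.201 · 0.0171 / 0.00114 = 2.072e+04.
Re > 4000 → turbulent; use the Moody-chart value f = 0.0293.
Total minor-loss coefficient ΣK = 4·0.68 = 2.72.
ΔP = [f·L/D + ΣK]·(ρV²/2) = [0.0293·3.41/0.0171 + 2.72]·(1150·1.201²/2) = [5.843 + 2.72]·829.5 = 7103 Pa.
Head loss h_f = ΔP/(ρg) = 7103/(1150·9.81) = 0.630 m.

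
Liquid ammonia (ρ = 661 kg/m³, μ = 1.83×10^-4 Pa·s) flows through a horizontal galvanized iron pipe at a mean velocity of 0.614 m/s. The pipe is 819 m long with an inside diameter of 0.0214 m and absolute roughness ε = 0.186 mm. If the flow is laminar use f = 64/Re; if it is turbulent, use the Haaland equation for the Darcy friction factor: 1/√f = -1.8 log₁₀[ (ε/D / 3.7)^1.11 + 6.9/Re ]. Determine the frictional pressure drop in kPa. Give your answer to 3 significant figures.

ΔP ≈ 179 kPa

Reynolds number Re = ρVD/μ = 661 · 0.614 · 0.0214 / 0.000183 = 4.746e+04.
Re > 4000 → turbulent. Relative roughness ε/D = 0.000186/0.0214 = 0.00869. Haaland: 1/√f = -1.8 log₁₀[(0.00869/3.7)^1.11 + 6.9/4.746e+04] = -1.8 log₁₀[0.00121 + 0.000145] = 5.164, so f = 0.0375.
Darcy-Weisbach: ΔP = f(L/D)(ρV²/2) = 0.0375·(819/0.0214)·(661·0.614²/2) = 0.0375·3.827e+04·124.6 = 1.788e+05 Pa.
ΔP = 1.788e+05 Pa = 179 kPa.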